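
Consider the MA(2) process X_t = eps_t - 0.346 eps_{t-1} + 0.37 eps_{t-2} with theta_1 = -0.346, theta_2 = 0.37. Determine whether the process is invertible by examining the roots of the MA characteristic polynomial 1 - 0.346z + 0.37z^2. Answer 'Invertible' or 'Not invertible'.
\text{Invertible}

The MA(q) characteristic polynomial is P(z) = 1 - 0.346z + 0.37z^2.
Invertibility requires all roots to lie outside the unit circle, i.e. |z| > 1 for every root.
Set 1 + (-0.346) z + (0.37) z^2 = 0, i.e. a z^2 + b z + c = 0 with a = 0.37, b = -0.346, c = 1.
Discriminant D = b^2 - 4ac = (-0.346)^2 - 4*(0.37)*1 = 0.119716 - (1.48) = -1.360284.
D < 0, so the roots are the complex-conjugate pair z = (-b +/- i sqrt(-D)) / (2a) = 0.4676 +/- 1.5761i.
For a conjugate pair |z|^2 = z * conj(z) = (product of roots) = c/a = 1/(0.37) = 2.702703, so |z| = sqrt(2.702703) = 1.644 for both roots.
Moduli of all roots: 1.6440, 1.6440.
All moduli strictly greater than 1? Yes.
Verdict: Invertible.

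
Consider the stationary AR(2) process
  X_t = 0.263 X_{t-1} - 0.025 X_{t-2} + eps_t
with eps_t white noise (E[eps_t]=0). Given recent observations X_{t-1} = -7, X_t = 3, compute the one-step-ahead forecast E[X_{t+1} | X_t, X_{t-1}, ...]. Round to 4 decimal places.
E[X_{t+1} \mid \mathcal F_t] = 0.9640

For an AR(p) model X_t = c + sum_i phi_i X_{t-i} + eps_t, the
one-step-ahead conditional mean is
  E[X_{t+1} | X_t, ...] = c + sum_i phi_i X_{t+1-i}.
Substitute known values:
  E[X_{t+1} | ...] = (0.263) * (3) + (-0.025) * (-7)
                   = 0.9640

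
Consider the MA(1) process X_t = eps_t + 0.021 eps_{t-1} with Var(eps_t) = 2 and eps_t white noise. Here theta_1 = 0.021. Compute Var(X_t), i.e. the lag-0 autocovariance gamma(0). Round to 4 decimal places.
\gamma(0) = 2.0009

For an MA(q) process X_t = eps_t + sum_i theta_i eps_{t-i} with
Var(eps_t) = sigma^2, the variance is
  gamma(0) = sigma^2 * (1 + sum_i theta_i^2).
  sum_i theta_i^2 = (0.021)^2 = 0.000441.
  gamma(0) = 2 * (1 + 0.000441) = 2 * 1.000441 = 2.000882, which rounds to 2.0009.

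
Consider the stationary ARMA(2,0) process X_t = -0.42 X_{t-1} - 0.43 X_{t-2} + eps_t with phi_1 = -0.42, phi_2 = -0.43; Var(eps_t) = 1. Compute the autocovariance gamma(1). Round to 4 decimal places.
\gamma(1) = -0.3943

Multiply the model equation by X_{t-k} and take expectations. With theta_0 = psi_0 = 1 and psi_j the MA(infinity) weights, this gives
  gamma(k) - sum_i phi_i gamma(k-i) = c_k,
  c_k = sigma^2 * sum_{j=k..q} theta_j psi_{j-k}   (c_k = 0 for k > q),
using gamma(-m) = gamma(m).
Pure AR (q = 0): c_0 = sigma^2 = 1, c_k = 0 for k >= 1.
Equations for k = 0, 1, 2 (AR order 2, c_2 = 0):
  (E0) gamma(0) = phi_1 gamma(1) + phi_2 gamma(2) + c_0
  (E1) gamma(1) = phi_1 gamma(0) + phi_2 gamma(1) + c_1
  (E2) gamma(2) = phi_1 gamma(1) + phi_2 gamma(0)
From (E1): gamma(1) = A gamma(0) + B with
  A = phi_1 / (1 - phi_2) = -0.42 / 1.43 = -0.293706,   B = c_1 / (1 - phi_2) = 0 / 1.43 = 0.
Insert (E2) into (E0): gamma(0) (1 - phi_2^2) = phi_1 (1 + phi_2) gamma(1) + c_0.
  phi_1 (1 + phi_2) = (-0.42)(0.57) = -0.2394,   1 - phi_2^2 = 0.8151.
Replace gamma(1) by A gamma(0) + B and collect gamma(0):
  gamma(0) [0.8151 - (-0.2394)(-0.293706)] = c_0 = 1
  gamma(0) * 0.744787 = 1
  gamma(0) = 1 / 0.744787 = 1.342666.
  gamma(1) = A gamma(0) = (-0.293706)(1.342666) = -0.39435.
Therefore gamma(1) = -0.3943 (to 4 decimal places).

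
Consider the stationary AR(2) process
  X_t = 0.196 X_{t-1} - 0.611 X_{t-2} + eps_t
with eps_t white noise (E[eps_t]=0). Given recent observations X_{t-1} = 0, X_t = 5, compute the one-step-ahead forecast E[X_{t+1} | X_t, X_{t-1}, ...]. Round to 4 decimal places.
E[X_{t+1} \mid \mathcal F_t] = 0.9800

For an AR(p) model X_t = c + sum_i phi_i X_{t-i} + eps_t, the
one-step-ahead conditional mean is
  E[X_{t+1} | X_t, ...] = c + sum_i phi_i X_{t+1-i}.
Substitute known values:
  E[X_{t+1} | ...] = (0.196) * (5) + (-0.611) * (0)
                   = 0.9800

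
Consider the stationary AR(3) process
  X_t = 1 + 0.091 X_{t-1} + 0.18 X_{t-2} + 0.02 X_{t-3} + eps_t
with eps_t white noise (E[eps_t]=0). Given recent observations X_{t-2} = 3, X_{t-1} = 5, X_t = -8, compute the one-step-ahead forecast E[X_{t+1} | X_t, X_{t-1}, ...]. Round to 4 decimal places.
E[X_{t+1} \mid \mathcal F_t] = 1.2320

For an AR(p) model X_t = c + sum_i phi_i X_{t-i} + eps_t, the
one-step-ahead conditional mean is
  E[X_{t+1} | X_t, ...] = c + sum_i phi_i X_{t+1-i}.
Substitute known values:
  E[X_{t+1} | ...] = 1 + (0.091) * (-8) + (0.18) * (5) + (0.02) * (3)
                   = 1.2320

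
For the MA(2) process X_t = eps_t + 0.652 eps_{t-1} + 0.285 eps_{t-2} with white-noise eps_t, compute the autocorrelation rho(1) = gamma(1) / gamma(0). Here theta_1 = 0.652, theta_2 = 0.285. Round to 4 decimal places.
\rho(1) = 0.5562

For an MA(q) process with theta_0 = 1, the autocovariance is
  gamma(k) = sigma^2 * sum_{i=0..q-k} theta_i * theta_{i+k},
and rho(k) = gamma(k) / gamma(0). Sigma^2 cancels.
  numerator   = (1)*(0.652) + (0.652)*(0.285) = 0.83782.
  denominator = (1)^2 + (0.652)^2 + (0.285)^2 = 1.506329.
  rho(1) = 0.83782 / 1.506329 = 0.5562.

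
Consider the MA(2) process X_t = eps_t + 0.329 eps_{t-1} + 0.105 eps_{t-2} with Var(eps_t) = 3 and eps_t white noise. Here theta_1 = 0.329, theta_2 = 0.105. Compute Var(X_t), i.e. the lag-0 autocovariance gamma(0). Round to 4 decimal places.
\gamma(0) = 3.3578

For an MA(q) process X_t = eps_t + sum_i theta_i eps_{t-i} with
Var(eps_t) = sigma^2, the variance is
  gamma(0) = sigma^2 * (1 + sum_i theta_i^2).
  sum_i theta_i^2 = (0.329)^2 + (0.105)^2 = 0.108241 + 0.011025 = 0.119266.
  gamma(0) = 3 * (1 + 0.119266) = 3 * 1.119266 = 3.357798, which rounds to 3.3578.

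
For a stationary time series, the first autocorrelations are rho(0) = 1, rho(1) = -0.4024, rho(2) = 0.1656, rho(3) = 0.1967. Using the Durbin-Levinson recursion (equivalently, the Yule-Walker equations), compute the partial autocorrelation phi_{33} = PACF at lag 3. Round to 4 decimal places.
\phi_{33} = 0.3160

The PACF at lag k is phi_{kk}, the last component of the solution
to the Yule-Walker system G_k phi = r_k where
  (G_k)_{ij} = rho(|i - j|), (r_k)_i = rho(i), i,j = 1..k.
Equivalently, Durbin-Levinson gives phi_{kk} iteratively:
  phi_{11} = rho(1)
  phi_{kk} = [rho(k) - sum_{j=1..k-1} phi_{k-1,j} rho(k-j)]
            / [1 - sum_{j=1..k-1} phi_{k-1,j} rho(j)],
  phi_{k,j} = phi_{k-1,j} - phi_{kk} phi_{k-1,k-j},  j = 1..k-1.
Step k = 1:
  phi_11 = rho(1) = -0.4024.
Step k = 2:
  phi_22 = [rho(2) - phi_11 rho(1)] / [1 - phi_11 rho(1)] = [0.1656 - (-0.4024)(-0.4024)] / [1 - (-0.4024)(-0.4024)]
         = 0.00367424 / 0.83807424 = 0.004384.
  Update: phi_21 = phi_11 - phi_22 phi_11 = -0.4024 - (0.004384)(-0.4024) = -0.400636.
Step k = 3:
  phi_33 = [rho(3) - phi_21 rho(2) - phi_22 rho(1)] / [1 - phi_21 rho(1) - phi_22 rho(2)]
    numerator   = 0.1967 - (-0.400636)(0.1656) - (0.004384)(-0.4024) = 0.26480947
    denominator = 1 - (-0.400636)(-0.4024) - (0.004384)(0.1656) = 0.83805813
  phi_33 = 0.26480947 / 0.83805813 = 0.316.
Therefore phi_{33} = 0.3160.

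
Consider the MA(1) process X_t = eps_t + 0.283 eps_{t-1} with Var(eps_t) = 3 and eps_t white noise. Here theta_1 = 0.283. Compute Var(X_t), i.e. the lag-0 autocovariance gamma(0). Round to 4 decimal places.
\gamma(0) = 3.2403

For an MA(q) process X_t = eps_t + sum_i theta_i eps_{t-i} with
Var(eps_t) = sigma^2, the variance is
  gamma(0) = sigma^2 * (1 + sum_i theta_i^2).
  sum_i theta_i^2 = (0.283)^2 = 0.080089.
  gamma(0) = 3 * (1 + 0.080089) = 3 * 1.080089 = 3.240267, which rounds to 3.2403.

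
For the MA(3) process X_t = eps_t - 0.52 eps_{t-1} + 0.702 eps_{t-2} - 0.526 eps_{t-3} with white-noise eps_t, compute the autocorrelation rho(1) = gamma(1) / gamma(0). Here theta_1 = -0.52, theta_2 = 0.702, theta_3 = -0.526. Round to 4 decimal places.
\rho(1) = -0.6149

For an MA(q) process with theta_0 = 1, the autocovariance is
  gamma(k) = sigma^2 * sum_{i=0..q-k} theta_i * theta_{i+k},
and rho(k) = gamma(k) / gamma(0). Sigma^2 cancels.
  numerator   = (1)*(-0.52) + (-0.52)*(0.702) + (0.702)*(-0.526) = -1.254292.
  denominator = (1)^2 + (-0.52)^2 + (0.702)^2 + (-0.526)^2 = 2.03988.
  rho(1) = -1.254292 / 2.03988 = -0.6149.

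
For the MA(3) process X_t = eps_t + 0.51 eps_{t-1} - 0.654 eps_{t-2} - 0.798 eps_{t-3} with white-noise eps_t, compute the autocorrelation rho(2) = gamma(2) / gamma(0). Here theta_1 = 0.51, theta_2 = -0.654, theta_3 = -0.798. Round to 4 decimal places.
\rho(2) = -0.4564

For an MA(q) process with theta_0 = 1, the autocovariance is
  gamma(k) = sigma^2 * sum_{i=0..q-k} theta_i * theta_{i+k},
and rho(k) = gamma(k) / gamma(0). Sigma^2 cancels.
  numerator   = (1)*(-0.654) + (0.51)*(-0.798) = -1.06098.
  denominator = (1)^2 + (0.51)^2 + (-0.654)^2 + (-0.798)^2 = 2.32462.
  rho(2) = -1.06098 / 2.32462 = -0.4564.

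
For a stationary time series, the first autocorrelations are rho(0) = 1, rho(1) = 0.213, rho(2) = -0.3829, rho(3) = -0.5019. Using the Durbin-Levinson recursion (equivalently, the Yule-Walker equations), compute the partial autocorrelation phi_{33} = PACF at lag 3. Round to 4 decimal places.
\phi_{33} = -0.3780

The PACF at lag k is phi_{kk}, the last component of the solution
to the Yule-Walker system G_k phi = r_k where
  (G_k)_{ij} = rho(|i - j|), (r_k)_i = rho(i), i,j = 1..k.
Equivalently, Durbin-Levinson gives phi_{kk} iteratively:
  phi_{11} = rho(1)
  phi_{kk} = [rho(k) - sum_{j=1..k-1} phi_{k-1,j} rho(k-j)]
            / [1 - sum_{j=1..k-1} phi_{k-1,j} rho(j)],
  phi_{k,j} = phi_{k-1,j} - phi_{kk} phi_{k-1,k-j},  j = 1..k-1.
Step k = 1:
  phi_11 = rho(1) = 0.213.
Step k = 2:
  phi_22 = [rho(2) - phi_11 rho(1)] / [1 - phi_11 rho(1)] = [-0.3829 - (0.213)(0.213)] / [1 - (0.213)(0.213)]
         = -0.428269 / 0.954631 = -0.448623.
  Update: phi_21 = phi_11 - phi_22 phi_11 = 0.213 - (-0.448623)(0.213) = 0.308557.
Step k = 3:
  phi_33 = [rho(3) - phi_21 rho(2) - phi_22 rho(1)] / [1 - phi_21 rho(1) - phi_22 rho(2)]
    numerator   = -0.5019 - (0.308557)(-0.3829) - (-0.448623)(0.213) = -0.28819707
    denominator = 1 - (0.308557)(0.213) - (-0.448623)(-0.3829) = 0.76249987
  phi_33 = -0.28819707 / 0.76249987 = -0.378.
Therefore phi_{33} = -0.3780.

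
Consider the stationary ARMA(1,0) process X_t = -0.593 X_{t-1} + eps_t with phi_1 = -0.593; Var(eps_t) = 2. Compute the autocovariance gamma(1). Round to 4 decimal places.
\gamma(1) = -1.8293

Multiply the model equation by X_{t-k} and take expectations. With theta_0 = psi_0 = 1 and psi_j the MA(infinity) weights, this gives
  gamma(k) - sum_i phi_i gamma(k-i) = c_k,
  c_k = sigma^2 * sum_{j=k..q} theta_j psi_{j-k}   (c_k = 0 for k > q),
using gamma(-m) = gamma(m).
Pure AR (q = 0): c_0 = sigma^2 = 2, c_k = 0 for k >= 1.
Equations for k = 0 and k = 1 (AR order 1):
  gamma(0) = phi_1 gamma(1) + c_0
  gamma(1) = phi_1 gamma(0) + c_1
Substituting the second into the first: gamma(0) (1 - phi_1^2) = c_0 + phi_1 c_1, so
  gamma(0) = c_0 / (1 - phi_1^2) = 2 / (1 - (-0.593)^2) = 2 / 0.648351 = 3.084749.
  gamma(1) = phi_1 gamma(0) = (-0.593)(3.084749) = -1.829256.
Therefore gamma(1) = -1.8293 (to 4 decimal places).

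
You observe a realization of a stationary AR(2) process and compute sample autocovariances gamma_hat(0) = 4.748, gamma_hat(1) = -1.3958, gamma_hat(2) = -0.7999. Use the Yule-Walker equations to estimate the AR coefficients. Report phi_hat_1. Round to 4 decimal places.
\hat\phi_{1} = -0.3760

The Yule-Walker equations for an AR(p) process read, in matrix form,
  Gamma_p phi = r_p,   with   (Gamma_p)_{ij} = gamma(|i - j|),
                       (r_p)_i = gamma(i),   i,j = 1..p.
Substitute the sample gammas (Toeplitz matrix and right-hand side of size 2):
  Gamma_p = [[4.748, -1.3958], [-1.3958, 4.748]]
  r_p     = [-1.3958, -0.7999]
Written out:
  4.748 phi_1 - 1.3958 phi_2 = -1.3958
  -1.3958 phi_1 + 4.748 phi_2 = -0.7999
Solve by Cramer's rule:
  det = gamma(0)^2 - gamma(1)^2 = (4.748)^2 - (-1.3958)^2 = 22.543504 - 1.94825764 = 20.59524636
  phi_hat_1 = [gamma(1) gamma(0) - gamma(1) gamma(2)] / det = [(-1.3958)(4.748) - (-1.3958)(-0.7999)] / 20.59524636 = -7.74375882 / 20.59524636 = -0.376
  phi_hat_2 = [gamma(0) gamma(2) - gamma(1)^2] / det = [(4.748)(-0.7999) - (-1.3958)^2] / 20.59524636 = -5.74618284 / 20.59524636 = -0.279
So phi_hat = [-0.3760, -0.2790].
Therefore phi_hat_1 = -0.3760.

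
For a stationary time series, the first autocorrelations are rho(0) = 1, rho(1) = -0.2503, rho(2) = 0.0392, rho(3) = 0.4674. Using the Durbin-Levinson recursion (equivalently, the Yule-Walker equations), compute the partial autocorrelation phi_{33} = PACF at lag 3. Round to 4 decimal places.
\phi_{33} = 0.5030

The PACF at lag k is phi_{kk}, the last component of the solution
to the Yule-Walker system G_k phi = r_k where
  (G_k)_{ij} = rho(|i - j|), (r_k)_i = rho(i), i,j = 1..k.
Equivalently, Durbin-Levinson gives phi_{kk} iteratively:
  phi_{11} = rho(1)
  phi_{kk} = [rho(k) - sum_{j=1..k-1} phi_{k-1,j} rho(k-j)]
            / [1 - sum_{j=1..k-1} phi_{k-1,j} rho(j)],
  phi_{k,j} = phi_{k-1,j} - phi_{kk} phi_{k-1,k-j},  j = 1..k-1.
Step k = 1:
  phi_11 = rho(1) = -0.2503.
Step k = 2:
  phi_22 = [rho(2) - phi_11 rho(1)] / [1 - phi_11 rho(1)] = [0.0392 - (-0.2503)(-0.2503)] / [1 - (-0.2503)(-0.2503)]
         = -0.02345009 / 0.93734991 = -0.025017.
  Update: phi_21 = phi_11 - phi_22 phi_11 = -0.2503 - (-0.025017)(-0.2503) = -0.256562.
Step k = 3:
  phi_33 = [rho(3) - phi_21 rho(2) - phi_22 rho(1)] / [1 - phi_21 rho(1) - phi_22 rho(2)]
    numerator   = 0.4674 - (-0.256562)(0.0392) - (-0.025017)(-0.2503) = 0.47119536
    denominator = 1 - (-0.256562)(-0.2503) - (-0.025017)(0.0392) = 0.93676325
  phi_33 = 0.47119536 / 0.93676325 = 0.503.
Therefore phi_{33} = 0.5030.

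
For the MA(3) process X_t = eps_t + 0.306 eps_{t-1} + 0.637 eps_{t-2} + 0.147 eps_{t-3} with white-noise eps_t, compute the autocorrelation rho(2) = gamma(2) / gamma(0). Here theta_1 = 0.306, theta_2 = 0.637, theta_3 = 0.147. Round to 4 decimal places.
\rho(2) = 0.4484

For an MA(q) process with theta_0 = 1, the autocovariance is
  gamma(k) = sigma^2 * sum_{i=0..q-k} theta_i * theta_{i+k},
and rho(k) = gamma(k) / gamma(0). Sigma^2 cancels.
  numerator   = (1)*(0.637) + (0.306)*(0.147) = 0.681982.
  denominator = (1)^2 + (0.306)^2 + (0.637)^2 + (0.147)^2 = 1.521014.
  rho(2) = 0.681982 / 1.521014 = 0.4484.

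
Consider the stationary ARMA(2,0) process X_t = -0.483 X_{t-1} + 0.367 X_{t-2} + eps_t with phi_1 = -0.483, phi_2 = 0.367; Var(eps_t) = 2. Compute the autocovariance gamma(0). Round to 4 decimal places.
\gamma(0) = 5.5324

Multiply the model equation by X_{t-k} and take expectations. With theta_0 = psi_0 = 1 and psi_j the MA(infinity) weights, this gives
  gamma(k) - sum_i phi_i gamma(k-i) = c_k,
  c_k = sigma^2 * sum_{j=k..q} theta_j psi_{j-k}   (c_k = 0 for k > q),
using gamma(-m) = gamma(m).
Pure AR (q = 0): c_0 = sigma^2 = 2, c_k = 0 for k >= 1.
Equations for k = 0, 1, 2 (AR order 2, c_2 = 0):
  (E0) gamma(0) = phi_1 gamma(1) + phi_2 gamma(2) + c_0
  (E1) gamma(1) = phi_1 gamma(0) + phi_2 gamma(1) + c_1
  (E2) gamma(2) = phi_1 gamma(1) + phi_2 gamma(0)
From (E1): gamma(1) = A gamma(0) + B with
  A = phi_1 / (1 - phi_2) = -0.483 / 0.633 = -0.763033,   B = c_1 / (1 - phi_2) = 0 / 0.633 = 0.
Insert (E2) into (E0): gamma(0) (1 - phi_2^2) = phi_1 (1 + phi_2) gamma(1) + c_0.
  phi_1 (1 + phi_2) = (-0.483)(1.367) = -0.660261,   1 - phi_2^2 = 0.865311.
Replace gamma(1) by A gamma(0) + B and collect gamma(0):
  gamma(0) [0.865311 - (-0.660261)(-0.763033)] = c_0 = 2
  gamma(0) * 0.36151 = 2
  gamma(0) = 2 / 0.36151 = 5.532351.
Therefore gamma(0) = 5.5324 (to 4 decimal places).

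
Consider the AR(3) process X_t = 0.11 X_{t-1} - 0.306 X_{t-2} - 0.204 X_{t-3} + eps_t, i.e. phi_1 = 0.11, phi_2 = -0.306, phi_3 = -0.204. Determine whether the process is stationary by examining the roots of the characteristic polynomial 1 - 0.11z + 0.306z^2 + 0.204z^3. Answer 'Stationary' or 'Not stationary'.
\text{Stationary}

The AR(p) characteristic polynomial is P(z) = 1 - 0.11z + 0.306z^2 + 0.204z^3.
Stationarity requires all roots to lie outside the unit circle, i.e. |z| > 1 for every root.
Degree 3: look for a simple real root z0 first, then factor out (1 - z/z0) and solve the remaining quadratic.
Testing z0 = -2.5: P(-2.5) = 1 + (-0.11)(-2.5) + (0.306)(-2.5)^2 + (0.204)(-2.5)^3
  = 1 + (0.275) + (1.9125) + (-3.1875) = 0.  So z_0 = -2.5 is a root, |z_0| = 2.5.
Divide out the factor (1 + 0.4 z) = (1 - z/z0) (since 1/z0 = -0.4):
  P(z) = (1 + 0.4 z)(1 + (-0.51) z + (0.51) z^2)
  [check: z-coef -0.51 - (-0.4) = -0.11; z^2-coef 0.51 - (-0.4)(-0.51) = 0.306; z^3-coef -(-0.4)(0.51) = 0.204.]
Remaining roots from the quadratic factor 1 + (-0.51) z + (0.51) z^2:
  Set 1 + (-0.51) z + (0.51) z^2 = 0, i.e. a z^2 + b z + c = 0 with a = 0.51, b = -0.51, c = 1.
  Discriminant D = b^2 - 4ac = (-0.51)^2 - 4*(0.51)*1 = 0.2601 - (2.04) = -1.7799.
  D < 0, so the roots are the complex-conjugate pair z = (-b +/- i sqrt(-D)) / (2a) = 0.5 +/- 1.308i.
  For a conjugate pair |z|^2 = z * conj(z) = (product of roots) = c/a = 1/(0.51) = 1.960784, so |z| = sqrt(1.960784) = 1.4003 for both roots.
Moduli of all roots: 2.5000, 1.4003, 1.4003.
All moduli strictly greater than 1? Yes.
Verdict: Stationary.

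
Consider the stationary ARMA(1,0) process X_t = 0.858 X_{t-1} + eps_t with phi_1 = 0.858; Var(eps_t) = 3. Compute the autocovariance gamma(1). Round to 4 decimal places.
\gamma(1) = 9.7561

Multiply the model equation by X_{t-k} and take expectations. With theta_0 = psi_0 = 1 and psi_j the MA(infinity) weights, this gives
  gamma(k) - sum_i phi_i gamma(k-i) = c_k,
  c_k = sigma^2 * sum_{j=k..q} theta_j psi_{j-k}   (c_k = 0 for k > q),
using gamma(-m) = gamma(m).
Pure AR (q = 0): c_0 = sigma^2 = 3, c_k = 0 for k >= 1.
Equations for k = 0 and k = 1 (AR order 1):
  gamma(0) = phi_1 gamma(1) + c_0
  gamma(1) = phi_1 gamma(0) + c_1
Substituting the second into the first: gamma(0) (1 - phi_1^2) = c_0 + phi_1 c_1, so
  gamma(0) = c_0 / (1 - phi_1^2) = 3 / (1 - (0.858)^2) = 3 / 0.263836 = 11.3707.
  gamma(1) = phi_1 gamma(0) = (0.858)(11.3707) = 9.756061.
Therefore gamma(1) = 9.7561 (to 4 decimal places).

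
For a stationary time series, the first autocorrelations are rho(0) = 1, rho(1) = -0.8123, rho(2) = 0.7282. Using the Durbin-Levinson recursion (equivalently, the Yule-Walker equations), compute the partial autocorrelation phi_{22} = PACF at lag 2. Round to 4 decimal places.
\phi_{22} = 0.2010

The PACF at lag k is phi_{kk}, the last component of the solution
to the Yule-Walker system G_k phi = r_k where
  (G_k)_{ij} = rho(|i - j|), (r_k)_i = rho(i), i,j = 1..k.
Equivalently, Durbin-Levinson gives phi_{kk} iteratively:
  phi_{11} = rho(1)
  phi_{kk} = [rho(k) - sum_{j=1..k-1} phi_{k-1,j} rho(k-j)]
            / [1 - sum_{j=1..k-1} phi_{k-1,j} rho(j)],
  phi_{k,j} = phi_{k-1,j} - phi_{kk} phi_{k-1,k-j},  j = 1..k-1.
Step k = 1:
  phi_11 = rho(1) = -0.8123.
Step k = 2:
  phi_22 = [rho(2) - phi_11 rho(1)] / [1 - phi_11 rho(1)] = [0.7282 - (-0.8123)(-0.8123)] / [1 - (-0.8123)(-0.8123)]
         = 0.06836871 / 0.34016871 = 0.201.
Therefore phi_{22} = 0.2010.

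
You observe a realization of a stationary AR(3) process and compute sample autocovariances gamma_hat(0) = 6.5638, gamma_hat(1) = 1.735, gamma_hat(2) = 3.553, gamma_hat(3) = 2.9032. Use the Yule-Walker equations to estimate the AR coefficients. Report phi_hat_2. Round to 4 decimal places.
\hat\phi_{2} = 0.4620

The Yule-Walker equations for an AR(p) process read, in matrix form,
  Gamma_p phi = r_p,   with   (Gamma_p)_{ij} = gamma(|i - j|),
                       (r_p)_i = gamma(i),   i,j = 1..p.
Substitute the sample gammas (Toeplitz matrix and right-hand side of size 3):
  Gamma_p = [[6.5638, 1.735, 3.553], [1.735, 6.5638, 1.735], [3.553, 1.735, 6.5638]]
  r_p     = [1.735, 3.553, 2.9032]
Written out (R1..R3):
  (R1) 6.5638 phi_1 + 1.735 phi_2 + 3.553 phi_3 = 1.735
  (R2) 1.735 phi_1 + 6.5638 phi_2 + 1.735 phi_3 = 3.553
  (R3) 3.553 phi_1 + 1.735 phi_2 + 6.5638 phi_3 = 2.9032
Gaussian elimination:
  R2 <- R2 - (1.735/6.5638) R1 = R2 - (0.264329) R1:  6.10519 phi_2 + 0.795841 phi_3 = 3.09439
  R3 <- R3 - (3.553/6.5638) R1 = R3 - (0.541302) R1:  0.795841 phi_2 + 4.640553 phi_3 = 1.964041
  R3 <- R3 - (0.795841/6.10519) R2 = R3 - (0.130355) R2:  4.536811 phi_3 = 1.560672
Back-substitution:
  phi_hat_3 = 1.560672 / 4.536811 = 0.344002
  phi_hat_2 = (3.09439 - (0.795841)(0.344002)) / 6.10519 = 0.462004
  phi_hat_1 = (1.735 - (1.735)(0.462004) - (3.553)(0.344002)) / 6.5638 = -0.044001
So phi_hat = [-0.0440, 0.4620, 0.3440].
Therefore phi_hat_2 = 0.4620.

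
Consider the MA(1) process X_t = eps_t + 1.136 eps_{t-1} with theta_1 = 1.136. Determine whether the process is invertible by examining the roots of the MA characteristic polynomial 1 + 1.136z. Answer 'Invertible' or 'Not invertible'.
\text{Not invertible}

The MA(q) characteristic polynomial is P(z) = 1 + 1.136z.
Invertibility requires all roots to lie outside the unit circle, i.e. |z| > 1 for every root.
This is linear in z: 1 + (1.136) z = 0  =>  z = -1/(1.136) = -0.880282,  |z| = 0.880282.
Moduli of all roots: 0.8803.
All moduli strictly greater than 1? No.
Verdict: Not invertible.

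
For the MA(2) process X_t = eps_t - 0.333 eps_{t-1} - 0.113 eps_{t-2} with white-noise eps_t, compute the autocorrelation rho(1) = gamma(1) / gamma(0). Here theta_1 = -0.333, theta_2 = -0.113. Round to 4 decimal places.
\rho(1) = -0.2629

For an MA(q) process with theta_0 = 1, the autocovariance is
  gamma(k) = sigma^2 * sum_{i=0..q-k} theta_i * theta_{i+k},
and rho(k) = gamma(k) / gamma(0). Sigma^2 cancels.
  numerator   = (1)*(-0.333) + (-0.333)*(-0.113) = -0.295371.
  denominator = (1)^2 + (-0.333)^2 + (-0.113)^2 = 1.123658.
  rho(1) = -0.295371 / 1.123658 = -0.2629.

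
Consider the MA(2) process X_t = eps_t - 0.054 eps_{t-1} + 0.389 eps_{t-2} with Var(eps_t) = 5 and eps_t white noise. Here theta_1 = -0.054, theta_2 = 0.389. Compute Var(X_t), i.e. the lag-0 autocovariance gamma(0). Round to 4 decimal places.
\gamma(0) = 5.7712

For an MA(q) process X_t = eps_t + sum_i theta_i eps_{t-i} with
Var(eps_t) = sigma^2, the variance is
  gamma(0) = sigma^2 * (1 + sum_i theta_i^2).
  sum_i theta_i^2 = (-0.054)^2 + (0.389)^2 = 0.002916 + 0.151321 = 0.154237.
  gamma(0) = 5 * (1 + 0.154237) = 5 * 1.154237 = 5.771185, which rounds to 5.7712.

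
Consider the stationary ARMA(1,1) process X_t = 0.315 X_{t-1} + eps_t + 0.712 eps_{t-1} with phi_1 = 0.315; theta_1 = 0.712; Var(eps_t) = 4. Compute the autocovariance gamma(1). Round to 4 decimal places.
\gamma(1) = 5.5834

Multiply the model equation by X_{t-k} and take expectations. With theta_0 = psi_0 = 1 and psi_j the MA(infinity) weights, this gives
  gamma(k) - sum_i phi_i gamma(k-i) = c_k,
  c_k = sigma^2 * sum_{j=k..q} theta_j psi_{j-k}   (c_k = 0 for k > q),
using gamma(-m) = gamma(m).
psi-weights needed (psi_j = theta_j + sum_i phi_i psi_{j-i}):
  psi_1 = theta_1 + phi_1 = 0.712 + (0.315) = 1.027
Right-hand sides:
  c_0 = sigma^2 (1 + theta_1 psi_1) = 4 * (1 + (0.712)(1.027)) = 4 * 1.731224 = 6.924896
  c_1 = sigma^2 theta_1 = 4 * (0.712) = 2.848
  c_2 = 0
Equations for k = 0 and k = 1 (AR order 1):
  gamma(0) = phi_1 gamma(1) + c_0
  gamma(1) = phi_1 gamma(0) + c_1
Substituting the second into the first: gamma(0) (1 - phi_1^2) = c_0 + phi_1 c_1, so
  gamma(0) = (c_0 + phi_1 c_1) / (1 - phi_1^2) = (6.924896 + (0.315)(2.848)) / (1 - (0.315)^2) = 7.822016 / 0.900775 = 8.683651.
  gamma(1) = phi_1 gamma(0) + c_1 = (0.315)(8.683651) + (2.848) = 5.58335.
Therefore gamma(1) = 5.5834 (to 4 decimal places).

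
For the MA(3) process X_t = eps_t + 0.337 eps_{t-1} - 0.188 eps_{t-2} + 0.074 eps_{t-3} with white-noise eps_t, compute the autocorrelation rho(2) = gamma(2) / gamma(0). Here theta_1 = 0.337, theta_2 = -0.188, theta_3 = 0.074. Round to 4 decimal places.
\rho(2) = -0.1413

For an MA(q) process with theta_0 = 1, the autocovariance is
  gamma(k) = sigma^2 * sum_{i=0..q-k} theta_i * theta_{i+k},
and rho(k) = gamma(k) / gamma(0). Sigma^2 cancels.
  numerator   = (1)*(-0.188) + (0.337)*(0.074) = -0.163062.
  denominator = (1)^2 + (0.337)^2 + (-0.188)^2 + (0.074)^2 = 1.154389.
  rho(2) = -0.163062 / 1.154389 = -0.1413.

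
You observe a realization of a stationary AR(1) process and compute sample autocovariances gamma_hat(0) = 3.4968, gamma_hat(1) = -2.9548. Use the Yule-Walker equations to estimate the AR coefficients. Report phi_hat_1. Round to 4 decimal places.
\hat\phi_{1} = -0.8450

The Yule-Walker equations for an AR(p) process read, in matrix form,
  Gamma_p phi = r_p,   with   (Gamma_p)_{ij} = gamma(|i - j|),
                       (r_p)_i = gamma(i),   i,j = 1..p.
Substitute the sample gammas (Toeplitz matrix and right-hand side of size 1):
  Gamma_p = [[3.4968]]
  r_p     = [-2.9548]
With p = 1 this is the single equation gamma(0) phi_1 = gamma(1):
  phi_hat_1 = gamma(1) / gamma(0) = -2.9548 / 3.4968 = -0.8450.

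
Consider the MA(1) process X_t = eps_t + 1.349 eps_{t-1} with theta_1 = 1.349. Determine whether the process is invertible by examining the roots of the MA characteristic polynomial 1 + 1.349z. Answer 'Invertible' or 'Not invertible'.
\text{Not invertible}

The MA(q) characteristic polynomial is P(z) = 1 + 1.349z.
Invertibility requires all roots to lie outside the unit circle, i.e. |z| > 1 for every root.
This is linear in z: 1 + (1.349) z = 0  =>  z = -1/(1.349) = -0.74129,  |z| = 0.74129.
Moduli of all roots: 0.7413.
All moduli strictly greater than 1? No.
Verdict: Not invertible.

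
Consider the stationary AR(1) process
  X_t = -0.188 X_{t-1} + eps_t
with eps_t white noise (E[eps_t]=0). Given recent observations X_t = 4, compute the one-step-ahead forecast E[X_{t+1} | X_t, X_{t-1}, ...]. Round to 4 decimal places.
E[X_{t+1} \mid \mathcal F_t] = -0.7520

For an AR(p) model X_t = c + sum_i phi_i X_{t-i} + eps_t, the
one-step-ahead conditional mean is
  E[X_{t+1} | X_t, ...] = c + sum_i phi_i X_{t+1-i}.
Substitute known values:
  E[X_{t+1} | ...] = (-0.188) * (4)
                   = -0.7520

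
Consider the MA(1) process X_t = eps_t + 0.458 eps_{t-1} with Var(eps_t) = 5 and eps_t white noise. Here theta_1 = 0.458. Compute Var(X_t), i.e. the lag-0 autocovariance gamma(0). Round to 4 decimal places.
\gamma(0) = 6.0488

For an MA(q) process X_t = eps_t + sum_i theta_i eps_{t-i} with
Var(eps_t) = sigma^2, the variance is
  gamma(0) = sigma^2 * (1 + sum_i theta_i^2).
  sum_i theta_i^2 = (0.458)^2 = 0.209764.
  gamma(0) = 5 * (1 + 0.209764) = 5 * 1.209764 = 6.04882, which rounds to 6.0488.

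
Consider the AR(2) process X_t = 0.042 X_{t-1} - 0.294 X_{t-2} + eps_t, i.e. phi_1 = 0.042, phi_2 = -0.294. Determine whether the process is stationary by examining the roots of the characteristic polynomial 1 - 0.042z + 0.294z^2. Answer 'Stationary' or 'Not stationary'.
\text{Stationary}

The AR(p) characteristic polynomial is P(z) = 1 - 0.042z + 0.294z^2.
Stationarity requires all roots to lie outside the unit circle, i.e. |z| > 1 for every root.
Set 1 + (-0.042) z + (0.294) z^2 = 0, i.e. a z^2 + b z + c = 0 with a = 0.294, b = -0.042, c = 1.
Discriminant D = b^2 - 4ac = (-0.042)^2 - 4*(0.294)*1 = 0.001764 - (1.176) = -1.174236.
D < 0, so the roots are the complex-conjugate pair z = (-b +/- i sqrt(-D)) / (2a) = 0.0714 +/- 1.8429i.
For a conjugate pair |z|^2 = z * conj(z) = (product of roots) = c/a = 1/(0.294) = 3.401361, so |z| = sqrt(3.401361) = 1.8443 for both roots.
Moduli of all roots: 1.8443, 1.8443.
All moduli strictly greater than 1? Yes.
Verdict: Stationary.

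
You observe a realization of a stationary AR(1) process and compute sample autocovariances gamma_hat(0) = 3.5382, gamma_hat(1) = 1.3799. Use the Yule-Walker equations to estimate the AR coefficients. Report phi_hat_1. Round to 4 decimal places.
\hat\phi_{1} = 0.3900

The Yule-Walker equations for an AR(p) process read, in matrix form,
  Gamma_p phi = r_p,   with   (Gamma_p)_{ij} = gamma(|i - j|),
                       (r_p)_i = gamma(i),   i,j = 1..p.
Substitute the sample gammas (Toeplitz matrix and right-hand side of size 1):
  Gamma_p = [[3.5382]]
  r_p     = [1.3799]
With p = 1 this is the single equation gamma(0) phi_1 = gamma(1):
  phi_hat_1 = gamma(1) / gamma(0) = 1.3799 / 3.5382 = 0.3900.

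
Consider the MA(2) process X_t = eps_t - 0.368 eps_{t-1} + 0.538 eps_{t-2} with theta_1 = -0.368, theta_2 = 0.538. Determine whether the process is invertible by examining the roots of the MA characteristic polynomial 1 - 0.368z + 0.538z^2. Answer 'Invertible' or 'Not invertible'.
\text{Invertible}

The MA(q) characteristic polynomial is P(z) = 1 - 0.368z + 0.538z^2.
Invertibility requires all roots to lie outside the unit circle, i.e. |z| > 1 for every root.
Set 1 + (-0.368) z + (0.538) z^2 = 0, i.e. a z^2 + b z + c = 0 with a = 0.538, b = -0.368, c = 1.
Discriminant D = b^2 - 4ac = (-0.368)^2 - 4*(0.538)*1 = 0.135424 - (2.152) = -2.016576.
D < 0, so the roots are the complex-conjugate pair z = (-b +/- i sqrt(-D)) / (2a) = 0.342 +/- 1.3198i.
For a conjugate pair |z|^2 = z * conj(z) = (product of roots) = c/a = 1/(0.538) = 1.858736, so |z| = sqrt(1.858736) = 1.3634 for both roots.
Moduli of all roots: 1.3634, 1.3634.
All moduli strictly greater than 1? Yes.
Verdict: Invertible.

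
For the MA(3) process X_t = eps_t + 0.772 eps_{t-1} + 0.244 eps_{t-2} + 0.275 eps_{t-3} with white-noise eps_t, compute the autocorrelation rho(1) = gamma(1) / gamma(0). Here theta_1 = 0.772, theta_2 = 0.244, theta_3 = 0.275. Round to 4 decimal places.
\rho(1) = 0.5935

For an MA(q) process with theta_0 = 1, the autocovariance is
  gamma(k) = sigma^2 * sum_{i=0..q-k} theta_i * theta_{i+k},
and rho(k) = gamma(k) / gamma(0). Sigma^2 cancels.
  numerator   = (1)*(0.772) + (0.772)*(0.244) + (0.244)*(0.275) = 1.027468.
  denominator = (1)^2 + (0.772)^2 + (0.244)^2 + (0.275)^2 = 1.731145.
  rho(1) = 1.027468 / 1.731145 = 0.5935.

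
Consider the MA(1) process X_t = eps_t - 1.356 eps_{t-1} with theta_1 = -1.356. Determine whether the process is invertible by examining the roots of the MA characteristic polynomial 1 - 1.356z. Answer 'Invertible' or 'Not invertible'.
\text{Not invertible}

The MA(q) characteristic polynomial is P(z) = 1 - 1.356z.
Invertibility requires all roots to lie outside the unit circle, i.e. |z| > 1 for every root.
This is linear in z: 1 + (-1.356) z = 0  =>  z = -1/(-1.356) = 0.737463,  |z| = 0.737463.
Moduli of all roots: 0.7375.
All moduli strictly greater than 1? No.
Verdict: Not invertible.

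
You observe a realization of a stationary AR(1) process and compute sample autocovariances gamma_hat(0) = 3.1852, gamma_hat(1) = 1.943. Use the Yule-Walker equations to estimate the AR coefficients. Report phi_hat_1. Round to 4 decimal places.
\hat\phi_{1} = 0.6100

The Yule-Walker equations for an AR(p) process read, in matrix form,
  Gamma_p phi = r_p,   with   (Gamma_p)_{ij} = gamma(|i - j|),
                       (r_p)_i = gamma(i),   i,j = 1..p.
Substitute the sample gammas (Toeplitz matrix and right-hand side of size 1):
  Gamma_p = [[3.1852]]
  r_p     = [1.943]
With p = 1 this is the single equation gamma(0) phi_1 = gamma(1):
  phi_hat_1 = gamma(1) / gamma(0) = 1.943 / 3.1852 = 0.6100.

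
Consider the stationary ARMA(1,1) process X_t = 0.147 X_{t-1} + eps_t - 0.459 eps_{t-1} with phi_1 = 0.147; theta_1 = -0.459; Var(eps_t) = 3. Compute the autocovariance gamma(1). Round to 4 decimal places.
\gamma(1) = -0.8921

Multiply the model equation by X_{t-k} and take expectations. With theta_0 = psi_0 = 1 and psi_j the MA(infinity) weights, this gives
  gamma(k) - sum_i phi_i gamma(k-i) = c_k,
  c_k = sigma^2 * sum_{j=k..q} theta_j psi_{j-k}   (c_k = 0 for k > q),
using gamma(-m) = gamma(m).
psi-weights needed (psi_j = theta_j + sum_i phi_i psi_{j-i}):
  psi_1 = theta_1 + phi_1 = -0.459 + (0.147) = -0.312
Right-hand sides:
  c_0 = sigma^2 (1 + theta_1 psi_1) = 3 * (1 + (-0.459)(-0.312)) = 3 * 1.143208 = 3.429624
  c_1 = sigma^2 theta_1 = 3 * (-0.459) = -1.377
  c_2 = 0
Equations for k = 0 and k = 1 (AR order 1):
  gamma(0) = phi_1 gamma(1) + c_0
  gamma(1) = phi_1 gamma(0) + c_1
Substituting the second into the first: gamma(0) (1 - phi_1^2) = c_0 + phi_1 c_1, so
  gamma(0) = (c_0 + phi_1 c_1) / (1 - phi_1^2) = (3.429624 + (0.147)(-1.377)) / (1 - (0.147)^2) = 3.227205 / 0.978391 = 3.298482.
  gamma(1) = phi_1 gamma(0) + c_1 = (0.147)(3.298482) + (-1.377) = -0.892123.
Therefore gamma(1) = -0.8921 (to 4 decimal places).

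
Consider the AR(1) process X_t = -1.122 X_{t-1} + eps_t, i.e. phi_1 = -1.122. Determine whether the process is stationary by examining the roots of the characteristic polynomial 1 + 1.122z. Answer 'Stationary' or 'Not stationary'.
\text{Not stationary}

The AR(p) characteristic polynomial is P(z) = 1 + 1.122z.
Stationarity requires all roots to lie outside the unit circle, i.e. |z| > 1 for every root.
This is linear in z: 1 + (1.122) z = 0  =>  z = -1/(1.122) = -0.891266,  |z| = 0.891266.
Moduli of all roots: 0.8913.
All moduli strictly greater than 1? No.
Verdict: Not stationary.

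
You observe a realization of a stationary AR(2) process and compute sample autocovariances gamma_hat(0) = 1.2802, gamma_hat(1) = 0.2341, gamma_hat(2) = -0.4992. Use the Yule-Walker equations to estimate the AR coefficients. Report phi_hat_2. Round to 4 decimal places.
\hat\phi_{2} = -0.4380

The Yule-Walker equations for an AR(p) process read, in matrix form,
  Gamma_p phi = r_p,   with   (Gamma_p)_{ij} = gamma(|i - j|),
                       (r_p)_i = gamma(i),   i,j = 1..p.
Substitute the sample gammas (Toeplitz matrix and right-hand side of size 2):
  Gamma_p = [[1.2802, 0.2341], [0.2341, 1.2802]]
  r_p     = [0.2341, -0.4992]
Written out:
  1.2802 phi_1 + 0.2341 phi_2 = 0.2341
  0.2341 phi_1 + 1.2802 phi_2 = -0.4992
Solve by Cramer's rule:
  det = gamma(0)^2 - gamma(1)^2 = (1.2802)^2 - (0.2341)^2 = 1.63891204 - 0.05480281 = 1.58410923
  phi_hat_1 = [gamma(1) gamma(0) - gamma(1) gamma(2)] / det = [(0.2341)(1.2802) - (0.2341)(-0.4992)] / 1.58410923 = 0.41655754 / 1.58410923 = 0.263
  phi_hat_2 = [gamma(0) gamma(2) - gamma(1)^2] / det = [(1.2802)(-0.4992) - (0.2341)^2] / 1.58410923 = -0.69387865 / 1.58410923 = -0.438
So phi_hat = [0.2630, -0.4380].
Therefore phi_hat_2 = -0.4380.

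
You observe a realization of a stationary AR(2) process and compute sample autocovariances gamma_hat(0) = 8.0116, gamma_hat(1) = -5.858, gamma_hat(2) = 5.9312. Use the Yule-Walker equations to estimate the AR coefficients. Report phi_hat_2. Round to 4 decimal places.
\hat\phi_{2} = 0.4420

The Yule-Walker equations for an AR(p) process read, in matrix form,
  Gamma_p phi = r_p,   with   (Gamma_p)_{ij} = gamma(|i - j|),
                       (r_p)_i = gamma(i),   i,j = 1..p.
Substitute the sample gammas (Toeplitz matrix and right-hand side of size 2):
  Gamma_p = [[8.0116, -5.858], [-5.858, 8.0116]]
  r_p     = [-5.858, 5.9312]
Written out:
  8.0116 phi_1 - 5.858 phi_2 = -5.858
  -5.858 phi_1 + 8.0116 phi_2 = 5.9312
Solve by Cramer's rule:
  det = gamma(0)^2 - gamma(1)^2 = (8.0116)^2 - (-5.858)^2 = 64.18573456 - 34.316164 = 29.86957056
  phi_hat_1 = [gamma(1) gamma(0) - gamma(1) gamma(2)] / det = [(-5.858)(8.0116) - (-5.858)(5.9312)] / 29.86957056 = -12.1869832 / 29.86957056 = -0.408
  phi_hat_2 = [gamma(0) gamma(2) - gamma(1)^2] / det = [(8.0116)(5.9312) - (-5.858)^2] / 29.86957056 = 13.20223792 / 29.86957056 = 0.442
So phi_hat = [-0.4080, 0.4420].
Therefore phi_hat_2 = 0.4420.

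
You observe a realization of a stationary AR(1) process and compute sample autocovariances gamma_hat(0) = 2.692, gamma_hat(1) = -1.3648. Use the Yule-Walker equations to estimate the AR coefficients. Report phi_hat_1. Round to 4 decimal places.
\hat\phi_{1} = -0.5070

The Yule-Walker equations for an AR(p) process read, in matrix form,
  Gamma_p phi = r_p,   with   (Gamma_p)_{ij} = gamma(|i - j|),
                       (r_p)_i = gamma(i),   i,j = 1..p.
Substitute the sample gammas (Toeplitz matrix and right-hand side of size 1):
  Gamma_p = [[2.692]]
  r_p     = [-1.3648]
With p = 1 this is the single equation gamma(0) phi_1 = gamma(1):
  phi_hat_1 = gamma(1) / gamma(0) = -1.3648 / 2.692 = -0.5070.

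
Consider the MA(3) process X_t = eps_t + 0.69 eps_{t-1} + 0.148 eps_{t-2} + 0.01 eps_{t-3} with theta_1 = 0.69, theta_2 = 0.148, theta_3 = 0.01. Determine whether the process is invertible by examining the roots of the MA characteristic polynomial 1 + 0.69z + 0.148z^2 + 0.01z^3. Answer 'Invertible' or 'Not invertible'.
\text{Invertible}

The MA(q) characteristic polynomial is P(z) = 1 + 0.69z + 0.148z^2 + 0.01z^3.
Invertibility requires all roots to lie outside the unit circle, i.e. |z| > 1 for every root.
Degree 3: look for a simple real root z0 first, then factor out (1 - z/z0) and solve the remaining quadratic.
Testing z0 = -5: P(-5) = 1 + (0.69)(-5) + (0.148)(-5)^2 + (0.01)(-5)^3
  = 1 + (-3.45) + (3.7) + (-1.25) = 0.  So z_0 = -5 is a root, |z_0| = 5.
Divide out the factor (1 + 0.2 z) = (1 - z/z0) (since 1/z0 = -0.2):
  P(z) = (1 + 0.2 z)(1 + (0.49) z + (0.05) z^2)
  [check: z-coef 0.49 - (-0.2) = 0.69; z^2-coef 0.05 - (-0.2)(0.49) = 0.148; z^3-coef -(-0.2)(0.05) = 0.01.]
Remaining roots from the quadratic factor 1 + (0.49) z + (0.05) z^2:
  Set 1 + (0.49) z + (0.05) z^2 = 0, i.e. a z^2 + b z + c = 0 with a = 0.05, b = 0.49, c = 1.
  Discriminant D = b^2 - 4ac = (0.49)^2 - 4*(0.05)*1 = 0.2401 - (0.2) = 0.0401.
  D >= 0, so the roots are real: z = (-b +/- sqrt(D)) / (2a) = (-0.49 +/- 0.20025) / (0.1).
    z_1 = (-0.49 + 0.20025) / (0.1) = -2.8975,   |z_1| = 2.8975.
    z_2 = (-0.49 - 0.20025) / (0.1) = -6.9025,   |z_2| = 6.9025.
Moduli of all roots: 5.0000, 2.8975, 6.9025.
All moduli strictly greater than 1? Yes.
Verdict: Invertible.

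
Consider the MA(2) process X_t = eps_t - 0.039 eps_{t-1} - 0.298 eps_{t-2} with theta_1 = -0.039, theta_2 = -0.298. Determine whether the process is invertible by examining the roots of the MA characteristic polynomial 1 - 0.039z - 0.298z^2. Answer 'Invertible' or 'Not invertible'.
\text{Invertible}

The MA(q) characteristic polynomial is P(z) = 1 - 0.039z - 0.298z^2.
Invertibility requires all roots to lie outside the unit circle, i.e. |z| > 1 for every root.
Set 1 + (-0.039) z + (-0.298) z^2 = 0, i.e. a z^2 + b z + c = 0 with a = -0.298, b = -0.039, c = 1.
Discriminant D = b^2 - 4ac = (-0.039)^2 - 4*(-0.298)*1 = 0.001521 - (-1.192) = 1.193521.
D >= 0, so the roots are real: z = (-b +/- sqrt(D)) / (2a) = (0.039 +/- 1.092484) / (-0.596).
  z_1 = (0.039 + 1.092484) / (-0.596) = -1.8985,   |z_1| = 1.8985.
  z_2 = (0.039 - 1.092484) / (-0.596) = 1.7676,   |z_2| = 1.7676.
Moduli of all roots: 1.8985, 1.7676.
All moduli strictly greater than 1? Yes.
Verdict: Invertible.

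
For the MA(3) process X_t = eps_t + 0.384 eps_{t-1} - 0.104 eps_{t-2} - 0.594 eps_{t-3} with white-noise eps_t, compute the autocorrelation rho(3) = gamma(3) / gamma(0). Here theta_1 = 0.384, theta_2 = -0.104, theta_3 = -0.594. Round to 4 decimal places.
\rho(3) = -0.3931

For an MA(q) process with theta_0 = 1, the autocovariance is
  gamma(k) = sigma^2 * sum_{i=0..q-k} theta_i * theta_{i+k},
and rho(k) = gamma(k) / gamma(0). Sigma^2 cancels.
  numerator   = (1)*(-0.594) = -0.594.
  denominator = (1)^2 + (0.384)^2 + (-0.104)^2 + (-0.594)^2 = 1.511108.
  rho(3) = -0.594 / 1.511108 = -0.3931.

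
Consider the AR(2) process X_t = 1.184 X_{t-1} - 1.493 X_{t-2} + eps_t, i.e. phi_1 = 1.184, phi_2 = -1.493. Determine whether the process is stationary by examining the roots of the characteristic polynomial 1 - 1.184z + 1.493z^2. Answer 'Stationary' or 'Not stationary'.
\text{Not stationary}

The AR(p) characteristic polynomial is P(z) = 1 - 1.184z + 1.493z^2.
Stationarity requires all roots to lie outside the unit circle, i.e. |z| > 1 for every root.
Set 1 + (-1.184) z + (1.493) z^2 = 0, i.e. a z^2 + b z + c = 0 with a = 1.493, b = -1.184, c = 1.
Discriminant D = b^2 - 4ac = (-1.184)^2 - 4*(1.493)*1 = 1.401856 - (5.972) = -4.570144.
D < 0, so the roots are the complex-conjugate pair z = (-b +/- i sqrt(-D)) / (2a) = 0.3965 +/- 0.7159i.
For a conjugate pair |z|^2 = z * conj(z) = (product of roots) = c/a = 1/(1.493) = 0.669792, so |z| = sqrt(0.669792) = 0.8184 for both roots.
Moduli of all roots: 0.8184, 0.8184.
All moduli strictly greater than 1? No.
Verdict: Not stationary.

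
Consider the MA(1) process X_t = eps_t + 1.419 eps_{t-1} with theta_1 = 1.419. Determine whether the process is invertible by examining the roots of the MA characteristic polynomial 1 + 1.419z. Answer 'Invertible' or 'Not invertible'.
\text{Not invertible}

The MA(q) characteristic polynomial is P(z) = 1 + 1.419z.
Invertibility requires all roots to lie outside the unit circle, i.e. |z| > 1 for every root.
This is linear in z: 1 + (1.419) z = 0  =>  z = -1/(1.419) = -0.704722,  |z| = 0.704722.
Moduli of all roots: 0.7047.
All moduli strictly greater than 1? No.
Verdict: Not invertible.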